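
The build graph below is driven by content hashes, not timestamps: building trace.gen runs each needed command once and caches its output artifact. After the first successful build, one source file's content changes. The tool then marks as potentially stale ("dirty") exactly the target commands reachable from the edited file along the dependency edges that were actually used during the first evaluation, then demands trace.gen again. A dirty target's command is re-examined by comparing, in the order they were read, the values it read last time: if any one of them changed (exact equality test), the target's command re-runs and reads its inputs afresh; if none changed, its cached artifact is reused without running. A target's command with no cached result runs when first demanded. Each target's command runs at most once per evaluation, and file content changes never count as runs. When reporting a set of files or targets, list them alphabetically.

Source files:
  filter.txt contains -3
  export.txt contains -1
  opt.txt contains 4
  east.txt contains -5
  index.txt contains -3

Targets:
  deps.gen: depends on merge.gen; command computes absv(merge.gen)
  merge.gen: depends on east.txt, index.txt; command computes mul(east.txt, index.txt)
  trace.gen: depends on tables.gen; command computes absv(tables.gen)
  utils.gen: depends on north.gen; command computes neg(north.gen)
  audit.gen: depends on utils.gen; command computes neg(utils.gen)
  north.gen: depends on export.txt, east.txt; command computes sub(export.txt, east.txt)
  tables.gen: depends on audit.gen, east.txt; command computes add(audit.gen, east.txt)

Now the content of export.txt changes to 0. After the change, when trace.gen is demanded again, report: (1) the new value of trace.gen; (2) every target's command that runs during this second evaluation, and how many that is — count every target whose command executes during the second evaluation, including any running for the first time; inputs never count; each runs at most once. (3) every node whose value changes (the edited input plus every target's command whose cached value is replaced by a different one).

Initial pass — values computed on the first demand:
  north.gen = sub(-1, -5) = 4
  utils.gen = neg(4) = -4
  audit.gen = neg(-4) = 4
  tables.gen = add(4, -5) = -1
  trace.gen = absv(-1) = 1

Second demand — change propagation:
  north.gen: re-runs because export.txt -1->0; new result 5.
  utils.gen: re-runs because north.gen 4->5; new result -5.
  audit.gen: re-runs because utils.gen -4->-5; new result 5.
  tables.gen: re-runs because audit.gen 4->5; new result 0.
  trace.gen: re-runs because tables.gen -1->0; new result 0.

trace.gen now evaluates to 0.
Run set: audit.gen, north.gen, tables.gen, trace.gen, utils.gen (5 run).
Changed values: audit.gen, export.txt, north.gen, tables.gen, trace.gen, utils.gen.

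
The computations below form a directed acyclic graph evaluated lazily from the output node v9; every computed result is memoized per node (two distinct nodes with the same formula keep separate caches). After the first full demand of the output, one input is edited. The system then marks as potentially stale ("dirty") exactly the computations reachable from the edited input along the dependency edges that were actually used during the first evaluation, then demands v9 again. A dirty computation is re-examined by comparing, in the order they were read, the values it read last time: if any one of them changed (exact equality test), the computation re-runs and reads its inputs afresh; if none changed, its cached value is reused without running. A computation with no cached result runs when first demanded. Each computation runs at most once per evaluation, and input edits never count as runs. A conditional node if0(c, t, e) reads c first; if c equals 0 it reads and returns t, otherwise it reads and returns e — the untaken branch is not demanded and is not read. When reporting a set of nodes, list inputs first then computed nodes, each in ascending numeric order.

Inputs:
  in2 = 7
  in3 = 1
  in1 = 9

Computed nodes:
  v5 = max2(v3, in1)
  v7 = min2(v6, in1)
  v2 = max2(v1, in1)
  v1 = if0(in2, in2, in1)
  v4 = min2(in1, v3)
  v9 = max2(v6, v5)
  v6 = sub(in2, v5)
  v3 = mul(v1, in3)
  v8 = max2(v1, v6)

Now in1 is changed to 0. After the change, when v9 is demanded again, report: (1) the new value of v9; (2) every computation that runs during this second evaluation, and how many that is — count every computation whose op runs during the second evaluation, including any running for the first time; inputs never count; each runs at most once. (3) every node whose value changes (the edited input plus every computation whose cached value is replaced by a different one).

First demand of the output computes:
  v1 = if0(in2=7 -> else branch in1) = 9
  v3 = mul(9, 1) = 9
  v5 = max2(9, 9) = 9
  v6 = sub(7, 9) = -2
  v9 = max2(-2, 9) = 9

After the edit, cleaning proceeds:
  v1: a read changed (in1 9->0) — executes, giving 0.
  v3: a read changed (v1 9->0) — executes, giving 0.
  v5: a read changed (v3 9->0; in1 9->0) — executes, giving 0.
  v6: a read changed (v5 9->0) — executes, giving 7.
  v9: a read changed (v6 -2->7; v5 9->0) — executes, giving 7.

Demanding v9 again yields 7.
5 computations run: v1, v3, v5, v6, v9.
The nodes whose values change: in1, v1, v3, v5, v6, v9.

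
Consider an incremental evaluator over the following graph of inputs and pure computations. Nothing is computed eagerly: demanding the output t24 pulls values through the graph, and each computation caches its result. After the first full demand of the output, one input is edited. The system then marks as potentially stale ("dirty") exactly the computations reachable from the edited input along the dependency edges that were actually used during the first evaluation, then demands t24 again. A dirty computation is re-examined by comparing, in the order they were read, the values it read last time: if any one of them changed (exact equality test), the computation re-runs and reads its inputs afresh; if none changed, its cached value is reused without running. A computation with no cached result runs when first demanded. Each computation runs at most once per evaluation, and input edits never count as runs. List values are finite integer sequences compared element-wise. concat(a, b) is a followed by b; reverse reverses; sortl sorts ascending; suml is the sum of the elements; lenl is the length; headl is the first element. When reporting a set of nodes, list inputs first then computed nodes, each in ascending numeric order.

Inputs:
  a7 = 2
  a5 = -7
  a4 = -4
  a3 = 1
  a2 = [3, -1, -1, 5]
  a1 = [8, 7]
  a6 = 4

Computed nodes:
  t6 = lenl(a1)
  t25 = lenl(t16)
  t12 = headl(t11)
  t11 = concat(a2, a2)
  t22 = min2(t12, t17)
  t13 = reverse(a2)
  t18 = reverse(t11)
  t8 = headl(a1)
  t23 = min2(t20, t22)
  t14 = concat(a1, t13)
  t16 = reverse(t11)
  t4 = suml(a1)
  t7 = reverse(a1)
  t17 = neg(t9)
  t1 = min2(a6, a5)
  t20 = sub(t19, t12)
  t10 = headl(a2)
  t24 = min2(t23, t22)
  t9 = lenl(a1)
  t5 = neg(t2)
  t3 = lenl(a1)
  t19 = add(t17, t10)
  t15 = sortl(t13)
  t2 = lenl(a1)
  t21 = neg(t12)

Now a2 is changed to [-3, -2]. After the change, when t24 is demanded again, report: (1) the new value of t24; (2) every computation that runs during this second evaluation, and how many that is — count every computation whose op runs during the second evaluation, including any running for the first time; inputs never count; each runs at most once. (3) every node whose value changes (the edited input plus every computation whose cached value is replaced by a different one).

Initial pass — values computed on the first demand:
  t9 = lenl([8, 7]) = 2
  t10 = headl([3, -1, -1, 5]) = 3
  t11 = concat([3, -1, -1, 5], [3, -1, -1, 5]) = [3, -1, -1, 5, 3, -1, -1, 5]
  t12 = headl([3, -1, -1, 5, 3, -1, -1, 5]) = 3
  t17 = neg(2) = -2
  t19 = add(-2, 3) = 1
  t20 = sub(1, 3) = -2
  t22 = min2(3, -2) = -2
  t23 = min2(-2, -2) = -2
  t24 = min2(-2, -2) = -2

Second demand — change propagation:
  t10: re-runs because a2 [3, -1, -1, 5]->[-3, -2]; new result -3.
  t11: re-runs because a2 [3, -1, -1, 5]->[-3, -2]; a2 [3, -1, -1, 5]->[-3, -2]; new result [-3, -2, -3, -2].
  t12: re-runs because t11 [3, -1, -1, 5, 3, -1, -1, 5]->[-3, -2, -3, -2]; new result -3.
  t19: re-runs because t10 3->-3; new result -5.
  t20: re-runs because t19 1->-5; t12 3->-3; new result -2 (unchanged).
  t22: re-runs because t12 3->-3; new result -3.
  t23: re-runs because t22 -2->-3; new result -3.
  t24: re-runs because t23 -2->-3; t22 -2->-3; new result -3.

t24 now evaluates to -3.
Run set: t10, t11, t12, t19, t20, t22, t23, t24 (8 run).
Changed values: a2, t10, t11, t12, t19, t22, t23, t24.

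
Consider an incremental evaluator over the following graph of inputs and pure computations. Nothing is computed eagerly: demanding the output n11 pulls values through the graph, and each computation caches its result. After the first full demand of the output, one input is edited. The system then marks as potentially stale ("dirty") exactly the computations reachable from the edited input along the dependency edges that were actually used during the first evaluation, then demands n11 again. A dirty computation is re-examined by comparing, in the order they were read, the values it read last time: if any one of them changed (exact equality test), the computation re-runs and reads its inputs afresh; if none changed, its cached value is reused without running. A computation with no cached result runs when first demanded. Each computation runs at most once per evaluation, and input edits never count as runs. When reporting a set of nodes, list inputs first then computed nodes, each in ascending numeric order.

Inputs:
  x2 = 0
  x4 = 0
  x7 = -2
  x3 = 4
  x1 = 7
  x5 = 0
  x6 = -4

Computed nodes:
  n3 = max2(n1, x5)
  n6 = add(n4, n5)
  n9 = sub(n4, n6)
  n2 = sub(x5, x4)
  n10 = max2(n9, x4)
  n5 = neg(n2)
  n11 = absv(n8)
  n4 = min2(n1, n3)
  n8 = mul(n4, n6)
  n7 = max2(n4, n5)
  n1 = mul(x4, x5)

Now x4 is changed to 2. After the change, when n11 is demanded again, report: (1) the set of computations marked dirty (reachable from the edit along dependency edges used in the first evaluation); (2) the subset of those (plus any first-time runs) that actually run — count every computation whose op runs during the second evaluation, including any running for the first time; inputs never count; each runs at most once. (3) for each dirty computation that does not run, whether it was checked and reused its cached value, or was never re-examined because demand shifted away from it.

Initial pass — values computed on the first demand:
  n1 = mul(0, 0) = 0
  n2 = sub(0, 0) = 0
  n3 = max2(0, 0) = 0
  n4 = min2(0, 0) = 0
  n5 = neg(0) = 0
  n6 = add(0, 0) = 0
  n8 = mul(0, 0) = 0
  n11 = absv(0) = 0

Second demand — change propagation:
  n1: re-runs because x4 0->2; new result 0 (unchanged).
  n2: re-runs because x4 0->2; new result -2.
  n3: re-examined; everything it read last time is the same (n1 unchanged, x5 unchanged) — cache 0 kept, no run.
  n4: re-examined; everything it read last time is the same (n1 unchanged, n3 unchanged) — cache 0 kept, no run.
  n5: re-runs because n2 0->-2; new result 2.
  n6: re-runs because n5 0->2; new result 2.
  n8: re-runs because n6 0->2; new result 0 (unchanged).
  n11: re-examined; everything it read last time is the same (n8 unchanged) — cache 0 kept, no run.

The important point: at n3 every value read last time is unchanged, so the dirty flag clears without a run.

Dirty set: n1, n2, n3, n4, n5, n6, n8, n11.
Run set: n1, n2, n5, n6, n8 (5 run).
Re-examined without running (cache reused): n3, n4, n11.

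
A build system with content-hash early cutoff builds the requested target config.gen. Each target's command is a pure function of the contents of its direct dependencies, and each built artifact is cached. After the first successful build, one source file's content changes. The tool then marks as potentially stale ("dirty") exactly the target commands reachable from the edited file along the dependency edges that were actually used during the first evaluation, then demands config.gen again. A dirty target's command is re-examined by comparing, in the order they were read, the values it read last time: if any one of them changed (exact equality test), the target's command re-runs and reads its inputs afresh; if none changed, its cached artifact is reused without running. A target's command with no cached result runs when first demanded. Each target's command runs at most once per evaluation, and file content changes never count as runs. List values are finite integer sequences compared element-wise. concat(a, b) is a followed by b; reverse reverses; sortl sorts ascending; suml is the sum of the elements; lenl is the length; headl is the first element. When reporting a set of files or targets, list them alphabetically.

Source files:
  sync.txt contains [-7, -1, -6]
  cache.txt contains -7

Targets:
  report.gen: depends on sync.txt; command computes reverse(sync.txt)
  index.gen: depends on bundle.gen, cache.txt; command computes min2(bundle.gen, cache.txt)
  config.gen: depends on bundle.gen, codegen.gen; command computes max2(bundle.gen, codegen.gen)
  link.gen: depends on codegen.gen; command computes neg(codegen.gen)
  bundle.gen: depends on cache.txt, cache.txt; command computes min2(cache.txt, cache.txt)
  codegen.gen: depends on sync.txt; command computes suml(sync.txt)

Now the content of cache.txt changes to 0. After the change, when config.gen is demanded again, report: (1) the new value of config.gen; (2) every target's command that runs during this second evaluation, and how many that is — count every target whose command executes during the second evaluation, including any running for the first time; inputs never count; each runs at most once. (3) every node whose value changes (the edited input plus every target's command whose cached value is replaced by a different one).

New value of config.gen: 0.
Target commands that run: bundle.gen, config.gen — 2 in total.
Values that change: bundle.gen, cache.txt, config.gen.

First evaluation (everything demanded from the output):
  bundle.gen = min2(-7, -7) = -7
  codegen.gen = suml([-7, -1, -6]) = -14
  config.gen = max2(-7, -14) = -7

Propagation after the edit:
  bundle.gen: runs — cache.txt -7->0; cache.txt -7->0; result 0.
  config.gen: runs — bundle.gen -7->0; result 0.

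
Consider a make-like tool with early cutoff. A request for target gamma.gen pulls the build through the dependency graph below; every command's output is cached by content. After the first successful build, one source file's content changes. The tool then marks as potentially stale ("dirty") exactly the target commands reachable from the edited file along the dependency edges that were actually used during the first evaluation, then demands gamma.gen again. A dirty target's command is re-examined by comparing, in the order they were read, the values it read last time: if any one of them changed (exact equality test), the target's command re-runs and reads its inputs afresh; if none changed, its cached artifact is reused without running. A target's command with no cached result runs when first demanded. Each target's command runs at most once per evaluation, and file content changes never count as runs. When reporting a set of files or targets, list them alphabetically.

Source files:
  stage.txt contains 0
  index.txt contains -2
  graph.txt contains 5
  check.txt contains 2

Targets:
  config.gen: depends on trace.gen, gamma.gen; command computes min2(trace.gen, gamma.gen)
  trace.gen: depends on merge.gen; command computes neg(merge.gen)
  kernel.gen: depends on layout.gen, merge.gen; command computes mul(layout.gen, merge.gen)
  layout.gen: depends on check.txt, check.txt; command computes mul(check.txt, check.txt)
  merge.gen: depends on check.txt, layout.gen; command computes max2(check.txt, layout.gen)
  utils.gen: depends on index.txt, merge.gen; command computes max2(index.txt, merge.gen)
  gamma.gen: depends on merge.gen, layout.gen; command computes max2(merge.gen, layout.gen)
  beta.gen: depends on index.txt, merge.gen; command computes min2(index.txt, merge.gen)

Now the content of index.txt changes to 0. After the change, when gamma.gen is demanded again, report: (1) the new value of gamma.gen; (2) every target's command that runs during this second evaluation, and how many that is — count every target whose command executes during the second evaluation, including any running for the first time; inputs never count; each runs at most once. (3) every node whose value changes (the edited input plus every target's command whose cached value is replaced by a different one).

First demand of the output computes:
  layout.gen = mul(2, 2) = 4
  merge.gen = max2(2, 4) = 4
  gamma.gen = max2(4, 4) = 4

After the edit, cleaning proceeds:
  index.txt only reaches undemanded nodes; the second demand re-runs nothing.

Note the shortcut — index.txt feeds only undemanded nodes, so no recomputation happens.

Demanding gamma.gen again yields 4.
0 target commands run: none.
The nodes whose values change: index.txt.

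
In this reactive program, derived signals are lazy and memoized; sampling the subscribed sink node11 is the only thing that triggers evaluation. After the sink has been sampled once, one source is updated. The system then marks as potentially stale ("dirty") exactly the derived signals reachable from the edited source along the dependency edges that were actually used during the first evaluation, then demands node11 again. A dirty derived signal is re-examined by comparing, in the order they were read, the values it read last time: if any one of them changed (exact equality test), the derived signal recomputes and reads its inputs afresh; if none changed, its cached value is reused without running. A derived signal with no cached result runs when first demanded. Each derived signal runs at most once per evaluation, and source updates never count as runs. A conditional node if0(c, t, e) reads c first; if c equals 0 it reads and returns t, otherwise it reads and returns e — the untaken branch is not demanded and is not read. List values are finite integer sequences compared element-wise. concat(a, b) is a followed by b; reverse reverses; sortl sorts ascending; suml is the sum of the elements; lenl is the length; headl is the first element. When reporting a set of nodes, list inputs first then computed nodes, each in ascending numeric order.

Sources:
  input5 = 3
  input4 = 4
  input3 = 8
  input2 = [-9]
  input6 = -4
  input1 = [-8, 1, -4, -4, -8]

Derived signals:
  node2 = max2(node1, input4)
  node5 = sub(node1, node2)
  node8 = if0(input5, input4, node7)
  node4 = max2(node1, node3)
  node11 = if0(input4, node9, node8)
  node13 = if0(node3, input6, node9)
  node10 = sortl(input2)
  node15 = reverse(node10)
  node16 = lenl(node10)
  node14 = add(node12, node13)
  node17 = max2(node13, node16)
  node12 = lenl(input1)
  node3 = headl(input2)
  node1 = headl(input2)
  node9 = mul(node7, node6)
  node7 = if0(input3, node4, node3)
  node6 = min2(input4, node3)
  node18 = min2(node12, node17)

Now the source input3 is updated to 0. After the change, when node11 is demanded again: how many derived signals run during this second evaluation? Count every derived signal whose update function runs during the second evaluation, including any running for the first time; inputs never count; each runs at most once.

First demand of the output computes:
  node3 = headl([-9]) = -9
  node7 = if0(input3=8 -> else branch node3) = -9
  node8 = if0(input5=3 -> else branch node7) = -9
  node11 = if0(input4=4 -> else branch node8) = -9

After the edit, cleaning proceeds:
  node1: had never run; runs now, result -9.
  node4: had never run; runs now, result -9.
  node7: a read changed (input3 8->0) — executes, giving -9 — identical to its old value.
  node8: dirty, but its reads are unchanged (input5 unchanged, node7 unchanged); cached -9 stands.
  node11: dirty, but its reads are unchanged (input4 unchanged, node8 unchanged); cached -9 stands.

Note the branch switch — node1, node4 had no cache and run now for the first time.

3 derived signals run: node1, node4, node7.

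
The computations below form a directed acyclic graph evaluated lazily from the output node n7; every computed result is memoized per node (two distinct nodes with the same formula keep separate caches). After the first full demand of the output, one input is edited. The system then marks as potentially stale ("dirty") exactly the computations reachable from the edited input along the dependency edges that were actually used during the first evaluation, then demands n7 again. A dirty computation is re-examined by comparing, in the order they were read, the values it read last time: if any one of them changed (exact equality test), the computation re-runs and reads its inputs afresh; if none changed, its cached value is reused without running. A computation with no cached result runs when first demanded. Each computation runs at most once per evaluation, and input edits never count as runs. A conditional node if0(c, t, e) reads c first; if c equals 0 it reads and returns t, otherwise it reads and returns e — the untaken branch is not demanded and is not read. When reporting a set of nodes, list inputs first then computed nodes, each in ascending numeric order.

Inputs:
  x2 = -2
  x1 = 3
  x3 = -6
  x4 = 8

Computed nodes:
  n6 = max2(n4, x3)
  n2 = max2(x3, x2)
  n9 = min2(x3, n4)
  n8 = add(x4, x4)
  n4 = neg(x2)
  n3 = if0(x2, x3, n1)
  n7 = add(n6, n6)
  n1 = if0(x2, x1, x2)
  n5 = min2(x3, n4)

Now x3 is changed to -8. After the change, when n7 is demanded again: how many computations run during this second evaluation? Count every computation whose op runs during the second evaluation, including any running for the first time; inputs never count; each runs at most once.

First demand of the output computes:
  n4 = neg(-2) = 2
  n6 = max2(2, -6) = 2
  n7 = add(2, 2) = 4

After the edit, cleaning proceeds:
  n6: a read changed (x3 -6->-8) — executes, giving 2 — identical to its old value.
  n7: dirty, but its reads are unchanged (n6 unchanged, n6 unchanged); cached 4 stands.

Note the absorption at n6: it re-runs yet its value is the same, leaving the output's value untouched.

1 computations run: n6.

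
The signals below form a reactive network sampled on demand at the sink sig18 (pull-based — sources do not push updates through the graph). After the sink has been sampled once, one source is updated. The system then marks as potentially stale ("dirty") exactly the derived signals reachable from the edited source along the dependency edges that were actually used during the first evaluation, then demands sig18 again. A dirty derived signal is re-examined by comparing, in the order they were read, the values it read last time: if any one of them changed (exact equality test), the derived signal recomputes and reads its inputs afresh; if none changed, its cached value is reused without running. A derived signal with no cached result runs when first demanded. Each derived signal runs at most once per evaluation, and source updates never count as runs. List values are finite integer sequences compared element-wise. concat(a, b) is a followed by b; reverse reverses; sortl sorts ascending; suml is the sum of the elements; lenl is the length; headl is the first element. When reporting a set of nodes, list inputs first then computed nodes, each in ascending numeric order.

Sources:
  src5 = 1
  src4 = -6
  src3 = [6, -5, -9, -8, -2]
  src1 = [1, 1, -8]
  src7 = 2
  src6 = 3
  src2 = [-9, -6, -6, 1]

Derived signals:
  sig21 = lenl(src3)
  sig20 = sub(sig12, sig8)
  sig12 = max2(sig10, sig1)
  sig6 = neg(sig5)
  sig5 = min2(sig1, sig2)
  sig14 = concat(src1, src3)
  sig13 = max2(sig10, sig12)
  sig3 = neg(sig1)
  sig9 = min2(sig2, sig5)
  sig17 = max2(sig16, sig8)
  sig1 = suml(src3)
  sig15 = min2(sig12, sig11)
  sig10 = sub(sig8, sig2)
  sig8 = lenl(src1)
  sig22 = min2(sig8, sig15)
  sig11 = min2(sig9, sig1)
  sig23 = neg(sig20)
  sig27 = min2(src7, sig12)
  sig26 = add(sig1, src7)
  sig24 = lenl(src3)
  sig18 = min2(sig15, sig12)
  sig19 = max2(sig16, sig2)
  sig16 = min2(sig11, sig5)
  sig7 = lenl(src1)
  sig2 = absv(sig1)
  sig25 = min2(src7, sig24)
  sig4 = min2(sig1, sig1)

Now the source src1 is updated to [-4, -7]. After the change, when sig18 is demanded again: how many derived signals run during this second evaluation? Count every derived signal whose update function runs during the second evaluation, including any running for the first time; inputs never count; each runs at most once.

Initial pass — values computed on the first demand:
  sig1 = suml([6, -5, -9, -8, -2]) = -18
  sig2 = absv(-18) = 18
  sig5 = min2(-18, 18) = -18
  sig8 = lenl([1, 1, -8]) = 3
  sig9 = min2(18, -18) = -18
  sig10 = sub(3, 18) = -15
  sig11 = min2(-18, -18) = -18
  sig12 = max2(-15, -18) = -15
  sig15 = min2(-15, -18) = -18
  sig18 = min2(-18, -15) = -18

Second demand — change propagation:
  sig8: re-runs because src1 [1, 1, -8]->[-4, -7]; new result 2.
  sig10: re-runs because sig8 3->2; new result -16.
  sig12: re-runs because sig10 -15->-16; new result -16.
  sig15: re-runs because sig12 -15->-16; new result -18 (unchanged).
  sig18: re-runs because sig12 -15->-16; new result -18 (unchanged).

Run set: sig8, sig10, sig12, sig15, sig18 (5 run).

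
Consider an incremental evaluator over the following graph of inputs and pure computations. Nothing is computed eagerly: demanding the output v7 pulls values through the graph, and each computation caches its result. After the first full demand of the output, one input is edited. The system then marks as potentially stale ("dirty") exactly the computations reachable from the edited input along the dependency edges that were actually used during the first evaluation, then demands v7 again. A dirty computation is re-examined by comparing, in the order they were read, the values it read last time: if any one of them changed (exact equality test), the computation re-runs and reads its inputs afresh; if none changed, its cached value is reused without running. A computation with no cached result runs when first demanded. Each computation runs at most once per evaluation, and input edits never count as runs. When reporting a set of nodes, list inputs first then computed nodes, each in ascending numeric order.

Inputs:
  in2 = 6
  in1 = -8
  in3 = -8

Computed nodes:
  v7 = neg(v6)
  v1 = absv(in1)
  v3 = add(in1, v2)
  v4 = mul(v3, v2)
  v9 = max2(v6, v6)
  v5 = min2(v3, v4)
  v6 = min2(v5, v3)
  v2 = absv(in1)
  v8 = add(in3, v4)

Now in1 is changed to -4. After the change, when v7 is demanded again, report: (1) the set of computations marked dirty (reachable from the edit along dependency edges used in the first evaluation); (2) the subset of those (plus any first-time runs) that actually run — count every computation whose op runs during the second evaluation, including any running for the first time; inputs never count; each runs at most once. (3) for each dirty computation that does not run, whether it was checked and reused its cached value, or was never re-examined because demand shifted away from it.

Dirty set: v2, v3, v4, v5, v6, v7.
Run set: v2, v3, v4 (3 run).
Re-examined without running (cache reused): v5, v6, v7.
The important point: at v5 every value read last time is unchanged, so the dirty flag clears without a run.

Initial pass — values computed on the first demand:
  v2 = absv(-8) = 8
  v3 = add(-8, 8) = 0
  v4 = mul(0, 8) = 0
  v5 = min2(0, 0) = 0
  v6 = min2(0, 0) = 0
  v7 = neg(0) = 0

Second demand — change propagation:
  v2: re-runs because in1 -8->-4; new result 4.
  v3: re-runs because in1 -8->-4; v2 8->4; new result 0 (unchanged).
  v4: re-runs because v2 8->4; new result 0 (unchanged).
  v5: re-examined; everything it read last time is the same (v3 unchanged, v4 unchanged) — cache 0 kept, no run.
  v6: re-examined; everything it read last time is the same (v5 unchanged, v3 unchanged) — cache 0 kept, no run.
  v7: re-examined; everything it read last time is the same (v6 unchanged) — cache 0 kept, no run.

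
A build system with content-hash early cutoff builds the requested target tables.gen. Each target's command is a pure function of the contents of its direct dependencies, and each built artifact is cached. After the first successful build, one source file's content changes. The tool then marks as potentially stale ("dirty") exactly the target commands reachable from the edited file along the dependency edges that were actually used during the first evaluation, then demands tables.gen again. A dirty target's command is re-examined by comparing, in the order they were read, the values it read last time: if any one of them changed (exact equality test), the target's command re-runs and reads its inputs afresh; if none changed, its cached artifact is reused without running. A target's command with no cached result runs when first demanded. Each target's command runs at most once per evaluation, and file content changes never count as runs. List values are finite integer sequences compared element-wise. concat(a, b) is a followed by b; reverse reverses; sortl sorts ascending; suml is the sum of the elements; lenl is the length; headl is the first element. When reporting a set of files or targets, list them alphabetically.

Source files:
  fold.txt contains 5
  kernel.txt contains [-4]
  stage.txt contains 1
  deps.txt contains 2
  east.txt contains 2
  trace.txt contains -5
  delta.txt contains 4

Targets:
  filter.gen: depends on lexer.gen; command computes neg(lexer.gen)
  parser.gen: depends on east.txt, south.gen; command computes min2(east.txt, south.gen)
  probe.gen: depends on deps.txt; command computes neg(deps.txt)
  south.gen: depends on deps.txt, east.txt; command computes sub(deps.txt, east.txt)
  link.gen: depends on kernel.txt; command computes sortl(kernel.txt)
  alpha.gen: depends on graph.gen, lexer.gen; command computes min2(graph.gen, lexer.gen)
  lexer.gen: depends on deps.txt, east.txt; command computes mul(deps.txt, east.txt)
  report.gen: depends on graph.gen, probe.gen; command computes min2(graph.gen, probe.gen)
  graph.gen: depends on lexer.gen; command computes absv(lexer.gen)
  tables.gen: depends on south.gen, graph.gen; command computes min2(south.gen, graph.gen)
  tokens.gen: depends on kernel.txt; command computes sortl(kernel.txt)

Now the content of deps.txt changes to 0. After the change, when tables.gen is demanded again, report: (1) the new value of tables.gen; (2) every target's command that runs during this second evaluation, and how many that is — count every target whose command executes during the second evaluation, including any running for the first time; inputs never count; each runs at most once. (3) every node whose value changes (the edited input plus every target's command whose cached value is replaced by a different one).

First evaluation (everything demanded from the output):
  lexer.gen = mul(2, 2) = 4
  graph.gen = absv(4) = 4
  south.gen = sub(2, 2) = 0
  tables.gen = min2(0, 4) = 0

Propagation after the edit:
  lexer.gen: runs — deps.txt 2->0; result 0.
  graph.gen: runs — lexer.gen 4->0; result 0.
  south.gen: runs — deps.txt 2->0; result -2.
  tables.gen: runs — south.gen 0->-2; graph.gen 4->0; result -2.

New value of tables.gen: -2.
Target commands that run: graph.gen, lexer.gen, south.gen, tables.gen — 4 in total.
Values that change: deps.txt, graph.gen, lexer.gen, south.gen, tables.gen.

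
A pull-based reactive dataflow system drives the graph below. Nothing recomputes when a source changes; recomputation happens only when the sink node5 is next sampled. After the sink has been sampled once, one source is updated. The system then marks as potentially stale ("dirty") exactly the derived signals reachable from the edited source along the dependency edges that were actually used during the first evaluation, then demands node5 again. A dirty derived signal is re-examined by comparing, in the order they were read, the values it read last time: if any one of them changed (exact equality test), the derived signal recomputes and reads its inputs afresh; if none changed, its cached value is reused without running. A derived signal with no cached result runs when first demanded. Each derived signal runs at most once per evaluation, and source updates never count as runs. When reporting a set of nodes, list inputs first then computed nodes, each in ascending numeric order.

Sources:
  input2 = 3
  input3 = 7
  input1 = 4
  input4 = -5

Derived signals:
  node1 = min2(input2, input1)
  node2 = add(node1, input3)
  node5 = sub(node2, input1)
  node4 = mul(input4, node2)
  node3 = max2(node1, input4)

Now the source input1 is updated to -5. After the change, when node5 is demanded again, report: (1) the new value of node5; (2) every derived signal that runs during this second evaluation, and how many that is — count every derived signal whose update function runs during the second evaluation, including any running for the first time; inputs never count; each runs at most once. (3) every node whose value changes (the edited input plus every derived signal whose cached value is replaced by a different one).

New value of node5: 7.
Derived signals that run: node1, node2, node5 — 3 in total.
Values that change: input1, node1, node2, node5.

First evaluation (everything demanded from the output):
  node1 = min2(3, 4) = 3
  node2 = add(3, 7) = 10
  node5 = sub(10, 4) = 6

Propagation after the edit:
  node1: runs — input1 4->-5; result -5.
  node2: runs — node1 3->-5; result 2.
  node5: runs — node2 10->2; input1 4->-5; result 7.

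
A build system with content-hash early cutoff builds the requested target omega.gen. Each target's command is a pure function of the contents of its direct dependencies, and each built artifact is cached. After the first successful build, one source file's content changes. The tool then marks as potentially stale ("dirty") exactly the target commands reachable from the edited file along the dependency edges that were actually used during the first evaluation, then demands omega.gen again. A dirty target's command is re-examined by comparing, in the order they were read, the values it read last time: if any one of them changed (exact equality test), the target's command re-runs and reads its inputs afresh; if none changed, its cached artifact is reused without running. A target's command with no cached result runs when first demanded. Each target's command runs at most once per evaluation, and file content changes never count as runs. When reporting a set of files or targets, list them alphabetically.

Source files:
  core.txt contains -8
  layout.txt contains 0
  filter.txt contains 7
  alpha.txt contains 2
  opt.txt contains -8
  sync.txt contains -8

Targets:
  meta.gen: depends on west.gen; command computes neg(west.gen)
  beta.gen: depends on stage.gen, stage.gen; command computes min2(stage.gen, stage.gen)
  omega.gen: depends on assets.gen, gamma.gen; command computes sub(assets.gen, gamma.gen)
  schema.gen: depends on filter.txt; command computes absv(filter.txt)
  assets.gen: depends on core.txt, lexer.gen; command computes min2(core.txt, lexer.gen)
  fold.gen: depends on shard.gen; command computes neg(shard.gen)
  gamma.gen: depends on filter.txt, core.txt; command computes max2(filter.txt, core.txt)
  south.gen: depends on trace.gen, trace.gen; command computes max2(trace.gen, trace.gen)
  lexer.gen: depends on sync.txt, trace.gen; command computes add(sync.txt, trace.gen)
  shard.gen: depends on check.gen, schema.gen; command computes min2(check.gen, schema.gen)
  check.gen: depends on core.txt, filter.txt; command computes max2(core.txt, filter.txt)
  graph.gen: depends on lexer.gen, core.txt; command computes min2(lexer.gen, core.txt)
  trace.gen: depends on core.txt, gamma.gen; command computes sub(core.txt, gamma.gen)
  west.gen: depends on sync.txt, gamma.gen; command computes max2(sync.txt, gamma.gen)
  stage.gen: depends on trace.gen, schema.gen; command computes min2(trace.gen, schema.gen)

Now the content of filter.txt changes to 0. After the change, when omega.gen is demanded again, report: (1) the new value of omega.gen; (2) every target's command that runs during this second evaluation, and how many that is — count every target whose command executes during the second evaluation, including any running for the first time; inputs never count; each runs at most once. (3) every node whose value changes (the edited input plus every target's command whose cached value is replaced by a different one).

New value of omega.gen: -16.
Target commands that run: assets.gen, gamma.gen, lexer.gen, omega.gen, trace.gen — 5 in total.
Values that change: assets.gen, filter.txt, gamma.gen, lexer.gen, omega.gen, trace.gen.

First evaluation (everything demanded from the output):
  gamma.gen = max2(7, -8) = 7
  trace.gen = sub(-8, 7) = -15
  lexer.gen = add(-8, -15) = -23
  assets.gen = min2(-8, -23) = -23
  omega.gen = sub(-23, 7) = -30

Propagation after the edit:
  gamma.gen: runs — filter.txt 7->0; result 0.
  trace.gen: runs — gamma.gen 7->0; result -8.
  lexer.gen: runs — trace.gen -15->-8; result -16.
  assets.gen: runs — lexer.gen -23->-16; result -16.
  omega.gen: runs — assets.gen -23->-16; gamma.gen 7->0; result -16.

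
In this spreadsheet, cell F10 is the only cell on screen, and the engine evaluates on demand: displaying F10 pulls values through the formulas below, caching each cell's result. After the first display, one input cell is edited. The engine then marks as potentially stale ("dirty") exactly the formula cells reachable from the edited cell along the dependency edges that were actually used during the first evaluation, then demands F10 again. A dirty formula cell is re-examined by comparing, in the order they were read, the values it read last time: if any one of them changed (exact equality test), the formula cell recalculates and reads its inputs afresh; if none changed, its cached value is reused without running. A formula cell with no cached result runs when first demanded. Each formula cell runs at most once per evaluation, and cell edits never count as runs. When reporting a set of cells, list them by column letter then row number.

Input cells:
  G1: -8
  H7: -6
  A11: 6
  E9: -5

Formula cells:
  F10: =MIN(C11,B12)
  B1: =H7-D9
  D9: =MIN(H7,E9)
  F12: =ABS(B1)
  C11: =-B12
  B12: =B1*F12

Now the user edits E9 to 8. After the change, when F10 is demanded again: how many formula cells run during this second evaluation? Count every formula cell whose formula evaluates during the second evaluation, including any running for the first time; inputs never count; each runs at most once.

Initial pass — values computed on the first demand:
  D9 = MIN(-6, -5) = -6
  B1 = -6 - -6 = 0
  F12 = ABS(0) = 0
  B12 = 0 * 0 = 0
  C11 = -(0) = 0
  F10 = MIN(0, 0) = 0

Second demand — change propagation:
  D9: re-runs because E9 -5->8; new result -6 (unchanged).
  B1: re-examined; everything it read last time is the same (H7 unchanged, D9 unchanged) — cache 0 kept, no run.
  F12: re-examined; everything it read last time is the same (B1 unchanged) — cache 0 kept, no run.
  B12: re-examined; everything it read last time is the same (B1 unchanged, F12 unchanged) — cache 0 kept, no run.
  C11: re-examined; everything it read last time is the same (B12 unchanged) — cache 0 kept, no run.
  F10: re-examined; everything it read last time is the same (C11 unchanged, B12 unchanged) — cache 0 kept, no run.

The important point: D9 recomputes to an identical value, and the output ends up unchanged.

Run set: D9 (1 run).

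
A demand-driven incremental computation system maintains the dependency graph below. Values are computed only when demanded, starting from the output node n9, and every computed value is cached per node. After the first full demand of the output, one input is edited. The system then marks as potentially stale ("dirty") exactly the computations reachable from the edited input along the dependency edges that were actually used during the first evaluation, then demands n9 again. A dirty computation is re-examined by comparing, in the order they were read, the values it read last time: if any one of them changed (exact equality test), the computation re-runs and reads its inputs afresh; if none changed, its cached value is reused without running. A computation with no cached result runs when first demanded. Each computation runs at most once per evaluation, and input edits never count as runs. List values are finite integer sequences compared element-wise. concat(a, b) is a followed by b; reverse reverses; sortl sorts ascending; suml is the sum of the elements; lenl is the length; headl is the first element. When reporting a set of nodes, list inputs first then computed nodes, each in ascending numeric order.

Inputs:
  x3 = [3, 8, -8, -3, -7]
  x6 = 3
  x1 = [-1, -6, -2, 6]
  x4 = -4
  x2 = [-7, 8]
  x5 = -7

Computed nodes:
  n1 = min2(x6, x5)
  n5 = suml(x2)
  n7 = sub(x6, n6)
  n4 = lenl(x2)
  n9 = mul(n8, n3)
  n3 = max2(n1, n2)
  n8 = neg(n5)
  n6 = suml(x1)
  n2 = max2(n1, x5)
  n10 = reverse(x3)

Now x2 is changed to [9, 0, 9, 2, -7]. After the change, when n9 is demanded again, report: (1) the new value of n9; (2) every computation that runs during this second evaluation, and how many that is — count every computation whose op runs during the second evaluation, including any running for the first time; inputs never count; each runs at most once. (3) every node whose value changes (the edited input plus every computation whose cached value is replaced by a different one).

First evaluation (everything demanded from the output):
  n1 = min2(3, -7) = -7
  n2 = max2(-7, -7) = -7
  n3 = max2(-7, -7) = -7
  n5 = suml([-7, 8]) = 1
  n8 = neg(1) = -1
  n9 = mul(-1, -7) = 7

Propagation after the edit:
  n5: runs — x2 [-7, 8]->[9, 0, 9, 2, -7]; result 13.
  n8: runs — n5 1->13; result -13.
  n9: runs — n8 -1->-13; result 91.

New value of n9: 91.
Computations that run: n5, n8, n9 — 3 in total.
Values that change: x2, n5, n8, n9.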